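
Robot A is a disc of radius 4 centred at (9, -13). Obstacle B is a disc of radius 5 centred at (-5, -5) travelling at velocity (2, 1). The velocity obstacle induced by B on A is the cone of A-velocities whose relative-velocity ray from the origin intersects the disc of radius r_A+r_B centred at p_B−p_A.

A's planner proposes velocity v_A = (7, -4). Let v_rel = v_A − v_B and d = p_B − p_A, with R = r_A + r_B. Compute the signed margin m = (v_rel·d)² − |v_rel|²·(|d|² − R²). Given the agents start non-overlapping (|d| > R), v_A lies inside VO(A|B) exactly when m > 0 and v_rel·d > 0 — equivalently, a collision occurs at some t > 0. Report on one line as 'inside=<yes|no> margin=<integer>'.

d = (-14, 8),  |d|² = 260;  R = 4+5 = 9,  c = 260−9² = 179
v_rel = (5, -5),  |v_rel|² = 50;  v_rel·d = (5)·(-14) + (-5)·(8) = -110
50·t² + 220·t + 179 = 0  ⇒  m = (-110)² − 50·179 = 3150
m = 3150 > 0,  v_rel·d = -110 < 0  ⇒  outside

inside=no margin=3150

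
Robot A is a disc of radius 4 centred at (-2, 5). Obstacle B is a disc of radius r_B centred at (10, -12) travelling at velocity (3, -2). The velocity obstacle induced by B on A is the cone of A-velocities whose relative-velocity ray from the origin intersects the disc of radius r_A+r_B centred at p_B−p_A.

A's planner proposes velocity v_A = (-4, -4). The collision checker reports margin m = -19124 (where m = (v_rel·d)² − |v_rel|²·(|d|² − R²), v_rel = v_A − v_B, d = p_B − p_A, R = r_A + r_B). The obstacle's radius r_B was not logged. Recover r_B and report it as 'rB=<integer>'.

m = -19124
d = (12, -17);  v_rel = (-7, -2),  |v_rel|² = 53
v_rel×d = (-7)·(-17) − (-2)·(12) = 143
since m = R²·53 − 143²:  R² = (20449 + -19124) / 53 = 25
R = √25 = 5  ⇒  r_B = 5 − 4 = 1

rB=1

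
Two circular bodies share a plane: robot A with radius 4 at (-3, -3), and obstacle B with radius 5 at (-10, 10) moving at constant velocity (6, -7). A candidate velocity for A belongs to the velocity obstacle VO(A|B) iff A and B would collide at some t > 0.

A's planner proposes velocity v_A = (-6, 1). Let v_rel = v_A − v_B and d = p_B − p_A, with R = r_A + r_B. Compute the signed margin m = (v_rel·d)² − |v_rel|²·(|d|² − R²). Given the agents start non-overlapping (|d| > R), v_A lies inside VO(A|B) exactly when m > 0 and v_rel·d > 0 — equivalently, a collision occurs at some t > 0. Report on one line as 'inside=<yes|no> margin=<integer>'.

d = (-7, 13),  |d|² = 218;  R = 4+5 = 9,  c = 218−9² = 137
v_rel = (-12, 8),  |v_rel|² = 208;  v_rel·d = (-12)·(-7) + (8)·(13) = 188
208·t² − 376·t + 137 = 0  ⇒  m = 188² − 208·137 = 6848
m = 6848 > 0,  v_rel·d = 188 > 0  ⇒  inside

inside=yes margin=6848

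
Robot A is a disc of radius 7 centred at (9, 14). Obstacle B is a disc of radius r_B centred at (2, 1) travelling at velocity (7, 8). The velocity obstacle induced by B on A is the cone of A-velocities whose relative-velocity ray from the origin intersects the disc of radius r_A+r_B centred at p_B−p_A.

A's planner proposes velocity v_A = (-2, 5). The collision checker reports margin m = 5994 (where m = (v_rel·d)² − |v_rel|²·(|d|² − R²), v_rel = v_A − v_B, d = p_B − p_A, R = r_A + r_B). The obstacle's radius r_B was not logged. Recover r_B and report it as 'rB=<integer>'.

m = 5994
d = (-7, -13);  v_rel = (-9, -3),  |v_rel|² = 90
v_rel×d = (-9)·(-13) − (-3)·(-7) = 96
since m = R²·90 − 96²:  R² = (9216 + 5994) / 90 = 169
R = √169 = 13  ⇒  r_B = 13 − 7 = 6

rB=6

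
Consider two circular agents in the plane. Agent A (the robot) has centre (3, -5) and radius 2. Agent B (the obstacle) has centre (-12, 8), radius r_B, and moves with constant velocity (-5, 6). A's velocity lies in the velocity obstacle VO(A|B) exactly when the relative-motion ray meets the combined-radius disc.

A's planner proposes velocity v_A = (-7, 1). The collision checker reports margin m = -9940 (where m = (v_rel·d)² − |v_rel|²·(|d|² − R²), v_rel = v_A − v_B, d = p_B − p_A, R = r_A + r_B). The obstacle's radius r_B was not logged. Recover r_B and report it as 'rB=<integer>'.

m = -9940
d = (-15, 13);  v_rel = (-2, -5),  |v_rel|² = 29
v_rel×d = (-2)·(13) − (-5)·(-15) = -101
since m = R²·29 − (-101)²:  R² = (10201 + -9940) / 29 = 9
R = √9 = 3  ⇒  r_B = 3 − 2 = 1

rB=1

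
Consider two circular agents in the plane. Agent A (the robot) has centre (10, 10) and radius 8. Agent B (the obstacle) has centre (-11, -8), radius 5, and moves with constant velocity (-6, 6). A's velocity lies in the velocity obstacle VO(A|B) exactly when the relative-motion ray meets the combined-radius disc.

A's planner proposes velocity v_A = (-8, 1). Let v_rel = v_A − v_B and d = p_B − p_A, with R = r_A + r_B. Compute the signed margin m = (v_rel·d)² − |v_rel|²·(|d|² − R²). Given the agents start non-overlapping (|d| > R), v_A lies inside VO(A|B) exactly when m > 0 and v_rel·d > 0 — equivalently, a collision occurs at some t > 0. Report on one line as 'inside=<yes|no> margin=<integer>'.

d = (-21, -18),  |d|² = 765;  R = 8+5 = 13,  c = 765−13² = 596
v_rel = (-2, -5),  |v_rel|² = 29;  v_rel·d = (-2)·(-21) + (-5)·(-18) = 132
29·t² − 264·t + 596 = 0  ⇒  m = 132² − 29·596 = 140
m = 140 > 0,  v_rel·d = 132 > 0  ⇒  inside

inside=yes margin=140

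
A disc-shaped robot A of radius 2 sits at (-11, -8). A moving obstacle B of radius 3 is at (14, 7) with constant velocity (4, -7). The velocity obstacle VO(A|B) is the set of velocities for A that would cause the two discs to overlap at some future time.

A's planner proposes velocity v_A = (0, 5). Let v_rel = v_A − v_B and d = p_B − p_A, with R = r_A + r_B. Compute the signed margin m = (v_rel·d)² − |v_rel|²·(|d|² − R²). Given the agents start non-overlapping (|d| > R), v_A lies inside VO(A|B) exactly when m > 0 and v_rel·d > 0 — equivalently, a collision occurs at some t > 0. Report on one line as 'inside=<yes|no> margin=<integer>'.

d = (25, 15),  |d|² = 850;  R = 2+3 = 5,  c = 850−5² = 825
v_rel = (-4, 12),  |v_rel|² = 160;  v_rel·d = (-4)·(25) + (12)·(15) = 80
160·t² − 160·t + 825 = 0  ⇒  m = 80² − 160·825 = -125600
m = -125600 < 0,  v_rel·d = 80 > 0  ⇒  outside

inside=no margin=-125600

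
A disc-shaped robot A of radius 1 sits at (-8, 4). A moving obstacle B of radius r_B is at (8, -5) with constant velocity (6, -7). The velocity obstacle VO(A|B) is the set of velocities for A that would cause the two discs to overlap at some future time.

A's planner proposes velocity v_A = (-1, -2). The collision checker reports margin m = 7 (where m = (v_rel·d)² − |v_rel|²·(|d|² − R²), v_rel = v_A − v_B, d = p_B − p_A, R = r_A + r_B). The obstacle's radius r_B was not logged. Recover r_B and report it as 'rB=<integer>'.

m = 7
d = (16, -9);  v_rel = (-7, 5),  |v_rel|² = 74
v_rel×d = (-7)·(-9) − (5)·(16) = -17
since m = R²·74 − (-17)²:  R² = (289 + 7) / 74 = 4
R = √4 = 2  ⇒  r_B = 2 − 1 = 1

rB=1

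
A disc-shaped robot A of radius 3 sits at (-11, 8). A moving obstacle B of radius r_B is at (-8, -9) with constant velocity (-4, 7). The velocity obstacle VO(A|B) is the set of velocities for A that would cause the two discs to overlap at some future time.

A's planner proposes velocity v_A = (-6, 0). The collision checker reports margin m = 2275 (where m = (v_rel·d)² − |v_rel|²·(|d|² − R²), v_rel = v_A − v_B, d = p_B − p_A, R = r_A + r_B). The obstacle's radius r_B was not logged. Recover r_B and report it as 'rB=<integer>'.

m = 2275
d = (3, -17);  v_rel = (-2, -7),  |v_rel|² = 53
v_rel×d = (-2)·(-17) − (-7)·(3) = 55
since m = R²·53 − 55²:  R² = (3025 + 2275) / 53 = 100
R = √100 = 10  ⇒  r_B = 10 − 3 = 7

rB=7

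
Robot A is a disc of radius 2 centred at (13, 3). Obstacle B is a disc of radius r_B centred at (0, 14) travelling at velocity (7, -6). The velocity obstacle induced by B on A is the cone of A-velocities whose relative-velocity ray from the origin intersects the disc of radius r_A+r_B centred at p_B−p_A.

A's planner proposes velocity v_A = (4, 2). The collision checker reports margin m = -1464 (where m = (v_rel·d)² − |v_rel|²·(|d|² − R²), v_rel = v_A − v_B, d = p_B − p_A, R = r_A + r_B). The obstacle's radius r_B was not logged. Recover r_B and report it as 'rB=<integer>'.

m = -1464
d = (-13, 11);  v_rel = (-3, 8),  |v_rel|² = 73
v_rel×d = (-3)·(11) − (8)·(-13) = 71
since m = R²·73 − 71²:  R² = (5041 + -1464) / 73 = 49
R = √49 = 7  ⇒  r_B = 7 − 2 = 5

rB=5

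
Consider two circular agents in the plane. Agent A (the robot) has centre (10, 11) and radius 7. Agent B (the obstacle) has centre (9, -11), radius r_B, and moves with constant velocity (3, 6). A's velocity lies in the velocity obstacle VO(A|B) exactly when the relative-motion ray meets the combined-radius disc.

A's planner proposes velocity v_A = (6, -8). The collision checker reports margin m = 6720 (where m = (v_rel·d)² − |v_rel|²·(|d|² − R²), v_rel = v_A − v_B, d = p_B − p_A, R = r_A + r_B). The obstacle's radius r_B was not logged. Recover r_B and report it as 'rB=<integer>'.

m = 6720
d = (-1, -22);  v_rel = (3, -14),  |v_rel|² = 205
v_rel×d = (3)·(-22) − (-14)·(-1) = -80
since m = R²·205 − (-80)²:  R² = (6400 + 6720) / 205 = 64
R = √64 = 8  ⇒  r_B = 8 − 7 = 1

rB=1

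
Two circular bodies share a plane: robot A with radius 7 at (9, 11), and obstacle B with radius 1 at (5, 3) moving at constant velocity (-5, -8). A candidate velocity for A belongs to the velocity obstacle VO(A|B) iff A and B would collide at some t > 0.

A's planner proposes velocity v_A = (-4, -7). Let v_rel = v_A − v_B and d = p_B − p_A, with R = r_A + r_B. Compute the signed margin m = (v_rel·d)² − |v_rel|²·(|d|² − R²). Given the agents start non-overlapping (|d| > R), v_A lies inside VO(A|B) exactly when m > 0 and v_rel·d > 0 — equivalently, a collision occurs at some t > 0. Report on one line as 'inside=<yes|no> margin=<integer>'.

d = (-4, -8),  |d|² = 80;  R = 7+1 = 8,  c = 80−8² = 16
v_rel = (1, 1),  |v_rel|² = 2;  v_rel·d = (1)·(-4) + (1)·(-8) = -12
2·t² + 24·t + 16 = 0  ⇒  m = (-12)² − 2·16 = 112
m = 112 > 0,  v_rel·d = -12 < 0  ⇒  outside

inside=no margin=112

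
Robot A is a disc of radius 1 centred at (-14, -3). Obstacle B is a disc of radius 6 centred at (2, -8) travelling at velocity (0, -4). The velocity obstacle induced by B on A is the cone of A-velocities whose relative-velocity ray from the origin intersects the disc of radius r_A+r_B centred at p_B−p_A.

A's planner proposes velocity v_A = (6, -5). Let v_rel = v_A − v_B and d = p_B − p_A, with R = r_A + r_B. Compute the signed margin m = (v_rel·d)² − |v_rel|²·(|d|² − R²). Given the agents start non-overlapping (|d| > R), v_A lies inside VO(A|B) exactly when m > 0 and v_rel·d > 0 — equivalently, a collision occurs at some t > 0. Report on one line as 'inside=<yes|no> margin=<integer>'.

d = (16, -5),  |d|² = 281;  R = 1+6 = 7,  c = 281−7² = 232
v_rel = (6, -1),  |v_rel|² = 37;  v_rel·d = (6)·(16) + (-1)·(-5) = 101
37·t² − 202·t + 232 = 0  ⇒  m = 101² − 37·232 = 1617
m = 1617 > 0,  v_rel·d = 101 > 0  ⇒  inside

inside=yes margin=1617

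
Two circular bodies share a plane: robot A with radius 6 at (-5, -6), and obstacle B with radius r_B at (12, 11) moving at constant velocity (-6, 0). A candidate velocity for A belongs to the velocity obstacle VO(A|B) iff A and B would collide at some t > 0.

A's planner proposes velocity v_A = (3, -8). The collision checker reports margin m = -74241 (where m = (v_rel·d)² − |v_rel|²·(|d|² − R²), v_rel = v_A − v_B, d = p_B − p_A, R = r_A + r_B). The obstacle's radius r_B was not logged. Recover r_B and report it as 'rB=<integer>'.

m = -74241
d = (17, 17);  v_rel = (9, -8),  |v_rel|² = 145
v_rel×d = (9)·(17) − (-8)·(17) = 289
since m = R²·145 − 289²:  R² = (83521 + -74241) / 145 = 64
R = √64 = 8  ⇒  r_B = 8 − 6 = 2

rB=2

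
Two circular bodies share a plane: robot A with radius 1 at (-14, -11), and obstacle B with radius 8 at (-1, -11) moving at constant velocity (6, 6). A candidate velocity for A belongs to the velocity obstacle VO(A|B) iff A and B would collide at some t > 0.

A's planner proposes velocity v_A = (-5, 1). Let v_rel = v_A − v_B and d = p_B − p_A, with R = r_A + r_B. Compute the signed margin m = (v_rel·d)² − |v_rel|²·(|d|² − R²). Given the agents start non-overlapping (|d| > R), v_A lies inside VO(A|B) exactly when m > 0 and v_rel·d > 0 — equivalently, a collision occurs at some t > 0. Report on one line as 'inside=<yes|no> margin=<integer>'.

d = (13, 0),  |d|² = 169;  R = 1+8 = 9,  c = 169−9² = 88
v_rel = (-11, -5),  |v_rel|² = 146;  v_rel·d = (-11)·(13) + (-5)·(0) = -143
146·t² + 286·t + 88 = 0  ⇒  m = (-143)² − 146·88 = 7601
m = 7601 > 0,  v_rel·d = -143 < 0  ⇒  outside

inside=no margin=7601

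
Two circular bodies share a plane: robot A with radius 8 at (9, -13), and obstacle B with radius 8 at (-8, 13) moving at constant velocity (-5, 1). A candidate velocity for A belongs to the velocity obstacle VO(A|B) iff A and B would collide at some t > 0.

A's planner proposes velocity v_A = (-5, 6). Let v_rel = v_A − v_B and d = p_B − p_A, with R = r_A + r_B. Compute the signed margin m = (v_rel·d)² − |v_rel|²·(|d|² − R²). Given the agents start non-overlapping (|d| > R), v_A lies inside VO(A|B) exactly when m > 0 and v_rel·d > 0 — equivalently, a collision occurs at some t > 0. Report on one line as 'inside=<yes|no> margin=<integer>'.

d = (-17, 26),  |d|² = 965;  R = 8+8 = 16,  c = 965−16² = 709
v_rel = (0, 5),  |v_rel|² = 25;  v_rel·d = (0)·(-17) + (5)·(26) = 130
25·t² − 260·t + 709 = 0  ⇒  m = 130² − 25·709 = -825
m = -825 < 0,  v_rel·d = 130 > 0  ⇒  outside

inside=no margin=-825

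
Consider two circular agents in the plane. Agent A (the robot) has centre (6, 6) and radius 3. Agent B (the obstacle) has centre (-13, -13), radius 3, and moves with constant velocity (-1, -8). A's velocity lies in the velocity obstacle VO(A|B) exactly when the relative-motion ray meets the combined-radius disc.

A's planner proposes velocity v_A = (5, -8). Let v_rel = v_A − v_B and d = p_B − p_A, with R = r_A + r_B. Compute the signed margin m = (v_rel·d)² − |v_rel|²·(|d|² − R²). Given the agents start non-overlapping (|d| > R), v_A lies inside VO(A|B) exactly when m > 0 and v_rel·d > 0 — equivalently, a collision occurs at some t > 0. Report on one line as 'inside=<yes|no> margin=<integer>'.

d = (-19, -19),  |d|² = 722;  R = 3+3 = 6,  c = 722−6² = 686
v_rel = (6, 0),  |v_rel|² = 36;  v_rel·d = (6)·(-19) + (0)·(-19) = -114
36·t² + 228·t + 686 = 0  ⇒  m = (-114)² − 36·686 = -11700
m = -11700 < 0,  v_rel·d = -114 < 0  ⇒  outside

inside=no margin=-11700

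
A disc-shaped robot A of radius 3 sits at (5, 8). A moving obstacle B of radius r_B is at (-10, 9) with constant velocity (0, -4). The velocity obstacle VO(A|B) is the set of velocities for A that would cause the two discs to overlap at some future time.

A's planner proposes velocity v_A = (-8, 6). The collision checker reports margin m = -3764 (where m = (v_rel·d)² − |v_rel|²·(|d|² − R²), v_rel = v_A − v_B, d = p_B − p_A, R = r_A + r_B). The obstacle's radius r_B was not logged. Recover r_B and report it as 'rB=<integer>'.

m = -3764
d = (-15, 1);  v_rel = (-8, 10),  |v_rel|² = 164
v_rel×d = (-8)·(1) − (10)·(-15) = 142
since m = R²·164 − 142²:  R² = (20164 + -3764) / 164 = 100
R = √100 = 10  ⇒  r_B = 10 − 3 = 7

rB=7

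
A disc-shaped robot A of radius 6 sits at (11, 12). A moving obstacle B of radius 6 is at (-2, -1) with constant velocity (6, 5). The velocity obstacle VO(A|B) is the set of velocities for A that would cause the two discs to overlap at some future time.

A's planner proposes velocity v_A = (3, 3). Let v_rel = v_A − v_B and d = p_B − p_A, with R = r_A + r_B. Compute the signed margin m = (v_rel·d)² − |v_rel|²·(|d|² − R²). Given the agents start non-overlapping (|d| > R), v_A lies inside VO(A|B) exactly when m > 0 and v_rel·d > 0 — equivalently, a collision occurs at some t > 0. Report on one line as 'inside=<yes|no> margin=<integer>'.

d = (-13, -13),  |d|² = 338;  R = 6+6 = 12,  c = 338−12² = 194
v_rel = (-3, -2),  |v_rel|² = 13;  v_rel·d = (-3)·(-13) + (-2)·(-13) = 65
13·t² − 130·t + 194 = 0  ⇒  m = 65² − 13·194 = 1703
m = 1703 > 0,  v_rel·d = 65 > 0  ⇒  inside

inside=yes margin=1703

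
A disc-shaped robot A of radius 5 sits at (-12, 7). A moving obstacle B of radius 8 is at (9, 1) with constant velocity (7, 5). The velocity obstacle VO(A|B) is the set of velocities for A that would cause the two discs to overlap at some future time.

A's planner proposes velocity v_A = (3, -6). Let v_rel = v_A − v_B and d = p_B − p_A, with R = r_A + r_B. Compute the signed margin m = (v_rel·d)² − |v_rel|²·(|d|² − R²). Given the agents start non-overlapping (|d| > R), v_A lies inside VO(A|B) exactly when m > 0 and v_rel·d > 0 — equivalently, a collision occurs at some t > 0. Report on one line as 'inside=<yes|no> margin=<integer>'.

d = (21, -6),  |d|² = 477;  R = 5+8 = 13,  c = 477−13² = 308
v_rel = (-4, -11),  |v_rel|² = 137;  v_rel·d = (-4)·(21) + (-11)·(-6) = -18
137·t² + 36·t + 308 = 0  ⇒  m = (-18)² − 137·308 = -41872
m = -41872 < 0,  v_rel·d = -18 < 0  ⇒  outside

inside=no margin=-41872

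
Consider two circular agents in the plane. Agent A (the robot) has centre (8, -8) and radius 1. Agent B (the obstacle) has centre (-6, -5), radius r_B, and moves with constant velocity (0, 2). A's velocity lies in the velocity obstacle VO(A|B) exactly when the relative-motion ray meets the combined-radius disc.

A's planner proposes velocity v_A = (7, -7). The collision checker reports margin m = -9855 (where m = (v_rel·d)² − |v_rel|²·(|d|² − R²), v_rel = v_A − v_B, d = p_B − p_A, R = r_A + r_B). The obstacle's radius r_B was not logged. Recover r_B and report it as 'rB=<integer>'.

m = -9855
d = (-14, 3);  v_rel = (7, -9),  |v_rel|² = 130
v_rel×d = (7)·(3) − (-9)·(-14) = -105
since m = R²·130 − (-105)²:  R² = (11025 + -9855) / 130 = 9
R = √9 = 3  ⇒  r_B = 3 − 1 = 2

rB=2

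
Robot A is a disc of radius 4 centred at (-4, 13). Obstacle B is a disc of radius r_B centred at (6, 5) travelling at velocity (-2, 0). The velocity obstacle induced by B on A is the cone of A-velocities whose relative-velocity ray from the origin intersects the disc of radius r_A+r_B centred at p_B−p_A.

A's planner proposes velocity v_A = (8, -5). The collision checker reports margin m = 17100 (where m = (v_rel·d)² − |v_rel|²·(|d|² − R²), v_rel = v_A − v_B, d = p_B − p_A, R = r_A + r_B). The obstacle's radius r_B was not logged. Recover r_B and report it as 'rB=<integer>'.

m = 17100
d = (10, -8);  v_rel = (10, -5),  |v_rel|² = 125
v_rel×d = (10)·(-8) − (-5)·(10) = -30
since m = R²·125 − (-30)²:  R² = (900 + 17100) / 125 = 144
R = √144 = 12  ⇒  r_B = 12 − 4 = 8

rB=8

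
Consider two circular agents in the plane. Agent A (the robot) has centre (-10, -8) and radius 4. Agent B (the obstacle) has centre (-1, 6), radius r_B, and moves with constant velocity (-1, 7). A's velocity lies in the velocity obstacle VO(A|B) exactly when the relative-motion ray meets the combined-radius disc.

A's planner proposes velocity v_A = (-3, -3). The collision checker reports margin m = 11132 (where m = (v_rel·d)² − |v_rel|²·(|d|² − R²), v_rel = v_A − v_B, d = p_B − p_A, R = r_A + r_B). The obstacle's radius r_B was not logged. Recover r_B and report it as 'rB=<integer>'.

m = 11132
d = (9, 14);  v_rel = (-2, -10),  |v_rel|² = 104
v_rel×d = (-2)·(14) − (-10)·(9) = 62
since m = R²·104 − 62²:  R² = (3844 + 11132) / 104 = 144
R = √144 = 12  ⇒  r_B = 12 − 4 = 8

rB=8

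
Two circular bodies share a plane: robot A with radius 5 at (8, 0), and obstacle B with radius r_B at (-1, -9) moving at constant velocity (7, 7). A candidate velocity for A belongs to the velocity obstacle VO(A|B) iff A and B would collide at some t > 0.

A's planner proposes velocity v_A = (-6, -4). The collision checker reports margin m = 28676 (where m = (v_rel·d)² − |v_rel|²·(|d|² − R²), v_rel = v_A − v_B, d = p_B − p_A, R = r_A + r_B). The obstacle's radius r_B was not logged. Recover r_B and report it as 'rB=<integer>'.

m = 28676
d = (-9, -9);  v_rel = (-13, -11),  |v_rel|² = 290
v_rel×d = (-13)·(-9) − (-11)·(-9) = 18
since m = R²·290 − 18²:  R² = (324 + 28676) / 290 = 100
R = √100 = 10  ⇒  r_B = 10 − 5 = 5

rB=5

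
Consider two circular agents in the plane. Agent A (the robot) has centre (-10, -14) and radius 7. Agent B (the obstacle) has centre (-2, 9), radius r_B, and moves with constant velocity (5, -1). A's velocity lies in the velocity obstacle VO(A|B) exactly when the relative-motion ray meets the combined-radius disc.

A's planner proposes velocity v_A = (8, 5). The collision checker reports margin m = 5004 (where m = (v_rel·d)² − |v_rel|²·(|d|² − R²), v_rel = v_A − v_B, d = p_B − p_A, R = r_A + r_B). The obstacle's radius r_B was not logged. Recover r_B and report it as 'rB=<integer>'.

m = 5004
d = (8, 23);  v_rel = (3, 6),  |v_rel|² = 45
v_rel×d = (3)·(23) − (6)·(8) = 21
since m = R²·45 − 21²:  R² = (441 + 5004) / 45 = 121
R = √121 = 11  ⇒  r_B = 11 − 7 = 4

rB=4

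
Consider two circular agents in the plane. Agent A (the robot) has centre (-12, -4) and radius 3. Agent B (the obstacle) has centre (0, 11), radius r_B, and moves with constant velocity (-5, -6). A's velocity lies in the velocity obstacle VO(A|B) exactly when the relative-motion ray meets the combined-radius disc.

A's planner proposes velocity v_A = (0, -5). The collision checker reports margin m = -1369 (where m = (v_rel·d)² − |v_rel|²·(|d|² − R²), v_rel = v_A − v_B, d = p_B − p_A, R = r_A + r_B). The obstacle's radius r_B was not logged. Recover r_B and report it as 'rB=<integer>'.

m = -1369
d = (12, 15);  v_rel = (5, 1),  |v_rel|² = 26
v_rel×d = (5)·(15) − (1)·(12) = 63
since m = R²·26 − 63²:  R² = (3969 + -1369) / 26 = 100
R = √100 = 10  ⇒  r_B = 10 − 3 = 7

rB=7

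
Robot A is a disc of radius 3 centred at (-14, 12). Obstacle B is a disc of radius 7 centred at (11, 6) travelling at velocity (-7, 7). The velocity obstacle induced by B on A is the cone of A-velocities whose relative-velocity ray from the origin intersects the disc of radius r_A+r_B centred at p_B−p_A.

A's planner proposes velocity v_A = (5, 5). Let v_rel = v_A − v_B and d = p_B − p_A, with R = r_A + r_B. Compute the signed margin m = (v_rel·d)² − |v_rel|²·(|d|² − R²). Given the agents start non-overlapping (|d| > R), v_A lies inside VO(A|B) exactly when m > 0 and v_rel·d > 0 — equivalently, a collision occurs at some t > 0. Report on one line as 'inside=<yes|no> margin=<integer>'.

d = (25, -6),  |d|² = 661;  R = 3+7 = 10,  c = 661−10² = 561
v_rel = (12, -2),  |v_rel|² = 148;  v_rel·d = (12)·(25) + (-2)·(-6) = 312
148·t² − 624·t + 561 = 0  ⇒  m = 312² − 148·561 = 14316
m = 14316 > 0,  v_rel·d = 312 > 0  ⇒  inside

inside=yes margin=14316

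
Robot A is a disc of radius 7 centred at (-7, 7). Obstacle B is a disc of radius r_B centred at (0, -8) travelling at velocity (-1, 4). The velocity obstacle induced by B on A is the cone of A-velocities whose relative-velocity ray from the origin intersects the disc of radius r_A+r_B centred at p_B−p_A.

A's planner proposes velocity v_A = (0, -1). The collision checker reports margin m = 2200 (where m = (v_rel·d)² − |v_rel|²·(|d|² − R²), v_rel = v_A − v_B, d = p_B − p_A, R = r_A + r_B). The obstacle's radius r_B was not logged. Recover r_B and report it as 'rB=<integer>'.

m = 2200
d = (7, -15);  v_rel = (1, -5),  |v_rel|² = 26
v_rel×d = (1)·(-15) − (-5)·(7) = 20
since m = R²·26 − 20²:  R² = (400 + 2200) / 26 = 100
R = √100 = 10  ⇒  r_B = 10 − 7 = 3

rB=3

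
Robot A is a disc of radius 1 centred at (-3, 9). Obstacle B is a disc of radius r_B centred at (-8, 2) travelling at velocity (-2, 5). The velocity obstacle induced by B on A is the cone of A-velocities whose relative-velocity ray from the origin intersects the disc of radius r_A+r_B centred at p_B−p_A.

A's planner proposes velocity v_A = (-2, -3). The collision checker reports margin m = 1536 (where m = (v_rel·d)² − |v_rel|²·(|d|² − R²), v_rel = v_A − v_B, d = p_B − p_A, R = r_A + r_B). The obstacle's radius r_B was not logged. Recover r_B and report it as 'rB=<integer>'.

m = 1536
d = (-5, -7);  v_rel = (0, -8),  |v_rel|² = 64
v_rel×d = (0)·(-7) − (-8)·(-5) = -40
since m = R²·64 − (-40)²:  R² = (1600 + 1536) / 64 = 49
R = √49 = 7  ⇒  r_B = 7 − 1 = 6

rB=6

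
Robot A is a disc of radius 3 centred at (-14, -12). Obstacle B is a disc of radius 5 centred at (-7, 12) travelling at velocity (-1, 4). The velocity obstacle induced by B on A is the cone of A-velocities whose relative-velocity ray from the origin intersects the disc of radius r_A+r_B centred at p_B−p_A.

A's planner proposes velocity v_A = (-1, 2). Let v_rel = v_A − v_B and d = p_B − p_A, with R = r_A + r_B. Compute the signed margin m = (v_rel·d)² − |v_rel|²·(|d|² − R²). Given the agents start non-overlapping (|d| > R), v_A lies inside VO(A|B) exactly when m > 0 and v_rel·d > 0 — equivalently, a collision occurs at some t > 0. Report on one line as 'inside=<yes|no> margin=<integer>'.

d = (7, 24),  |d|² = 625;  R = 3+5 = 8,  c = 625−8² = 561
v_rel = (0, -2),  |v_rel|² = 4;  v_rel·d = (0)·(7) + (-2)·(24) = -48
4·t² + 96·t + 561 = 0  ⇒  m = (-48)² − 4·561 = 60
m = 60 > 0,  v_rel·d = -48 < 0  ⇒  outside

inside=no margin=60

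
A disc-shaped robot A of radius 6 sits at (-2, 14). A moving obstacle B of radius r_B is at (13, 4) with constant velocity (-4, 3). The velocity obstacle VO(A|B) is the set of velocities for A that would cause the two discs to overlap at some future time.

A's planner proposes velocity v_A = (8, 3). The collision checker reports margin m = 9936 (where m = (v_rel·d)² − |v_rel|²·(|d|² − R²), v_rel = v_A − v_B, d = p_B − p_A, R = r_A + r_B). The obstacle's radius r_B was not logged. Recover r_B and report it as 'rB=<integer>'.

m = 9936
d = (15, -10);  v_rel = (12, 0),  |v_rel|² = 144
v_rel×d = (12)·(-10) − (0)·(15) = -120
since m = R²·144 − (-120)²:  R² = (14400 + 9936) / 144 = 169
R = √169 = 13  ⇒  r_B = 13 − 6 = 7

rB=7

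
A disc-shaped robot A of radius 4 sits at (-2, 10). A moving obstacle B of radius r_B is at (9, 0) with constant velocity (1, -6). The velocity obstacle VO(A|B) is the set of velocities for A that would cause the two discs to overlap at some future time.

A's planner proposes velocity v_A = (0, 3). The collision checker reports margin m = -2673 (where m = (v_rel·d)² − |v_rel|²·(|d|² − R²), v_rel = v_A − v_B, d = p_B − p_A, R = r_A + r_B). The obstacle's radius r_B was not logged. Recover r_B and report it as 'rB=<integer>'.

m = -2673
d = (11, -10);  v_rel = (-1, 9),  |v_rel|² = 82
v_rel×d = (-1)·(-10) − (9)·(11) = -89
since m = R²·82 − (-89)²:  R² = (7921 + -2673) / 82 = 64
R = √64 = 8  ⇒  r_B = 8 − 4 = 4

rB=4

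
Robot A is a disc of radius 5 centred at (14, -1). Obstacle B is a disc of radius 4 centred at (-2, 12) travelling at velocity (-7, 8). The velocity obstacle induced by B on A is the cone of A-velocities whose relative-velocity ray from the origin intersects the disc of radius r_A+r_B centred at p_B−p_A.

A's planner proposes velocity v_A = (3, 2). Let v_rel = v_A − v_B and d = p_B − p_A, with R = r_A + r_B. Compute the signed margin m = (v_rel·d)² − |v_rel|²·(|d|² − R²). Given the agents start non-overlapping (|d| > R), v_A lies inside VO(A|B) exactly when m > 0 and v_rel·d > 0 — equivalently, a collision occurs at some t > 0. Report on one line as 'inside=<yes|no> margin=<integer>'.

d = (-16, 13),  |d|² = 425;  R = 5+4 = 9,  c = 425−9² = 344
v_rel = (10, -6),  |v_rel|² = 136;  v_rel·d = (10)·(-16) + (-6)·(13) = -238
136·t² + 476·t + 344 = 0  ⇒  m = (-238)² − 136·344 = 9860
m = 9860 > 0,  v_rel·d = -238 < 0  ⇒  outside

inside=no margin=9860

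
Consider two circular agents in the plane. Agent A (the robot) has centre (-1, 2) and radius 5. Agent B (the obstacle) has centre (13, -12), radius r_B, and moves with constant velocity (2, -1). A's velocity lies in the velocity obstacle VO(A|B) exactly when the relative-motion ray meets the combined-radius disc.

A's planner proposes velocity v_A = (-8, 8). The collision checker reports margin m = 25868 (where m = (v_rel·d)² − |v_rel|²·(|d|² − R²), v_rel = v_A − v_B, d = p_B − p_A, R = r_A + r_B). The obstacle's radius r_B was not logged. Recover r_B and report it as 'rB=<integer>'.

m = 25868
d = (14, -14);  v_rel = (-10, 9),  |v_rel|² = 181
v_rel×d = (-10)·(-14) − (9)·(14) = 14
since m = R²·181 − 14²:  R² = (196 + 25868) / 181 = 144
R = √144 = 12  ⇒  r_B = 12 − 5 = 7

rB=7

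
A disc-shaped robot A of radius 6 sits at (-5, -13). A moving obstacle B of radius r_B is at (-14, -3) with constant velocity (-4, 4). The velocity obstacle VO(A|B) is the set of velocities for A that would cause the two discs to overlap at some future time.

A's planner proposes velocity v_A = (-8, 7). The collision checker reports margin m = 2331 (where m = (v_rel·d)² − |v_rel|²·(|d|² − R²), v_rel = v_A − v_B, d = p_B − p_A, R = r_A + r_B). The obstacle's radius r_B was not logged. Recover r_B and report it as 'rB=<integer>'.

m = 2331
d = (-9, 10);  v_rel = (-4, 3),  |v_rel|² = 25
v_rel×d = (-4)·(10) − (3)·(-9) = -13
since m = R²·25 − (-13)²:  R² = (169 + 2331) / 25 = 100
R = √100 = 10  ⇒  r_B = 10 − 6 = 4

rB=4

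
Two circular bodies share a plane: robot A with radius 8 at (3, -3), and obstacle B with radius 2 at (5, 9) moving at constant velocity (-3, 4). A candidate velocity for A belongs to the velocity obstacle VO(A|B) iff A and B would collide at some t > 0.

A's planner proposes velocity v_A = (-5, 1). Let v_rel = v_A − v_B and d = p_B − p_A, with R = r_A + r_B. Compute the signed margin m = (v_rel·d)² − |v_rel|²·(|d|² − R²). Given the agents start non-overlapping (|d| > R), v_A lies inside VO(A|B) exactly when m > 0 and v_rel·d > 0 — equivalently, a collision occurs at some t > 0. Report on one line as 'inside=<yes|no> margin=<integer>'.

d = (2, 12),  |d|² = 148;  R = 8+2 = 10,  c = 148−10² = 48
v_rel = (-2, -3),  |v_rel|² = 13;  v_rel·d = (-2)·(2) + (-3)·(12) = -40
13·t² + 80·t + 48 = 0  ⇒  m = (-40)² − 13·48 = 976
m = 976 > 0,  v_rel·d = -40 < 0  ⇒  outside

inside=no margin=976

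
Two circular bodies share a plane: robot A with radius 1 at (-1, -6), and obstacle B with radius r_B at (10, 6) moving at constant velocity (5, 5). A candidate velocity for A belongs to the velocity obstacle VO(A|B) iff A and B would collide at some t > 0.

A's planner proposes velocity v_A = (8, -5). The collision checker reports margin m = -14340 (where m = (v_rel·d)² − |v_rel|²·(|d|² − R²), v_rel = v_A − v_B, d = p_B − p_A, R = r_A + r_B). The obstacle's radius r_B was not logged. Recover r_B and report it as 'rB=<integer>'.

m = -14340
d = (11, 12);  v_rel = (3, -10),  |v_rel|² = 109
v_rel×d = (3)·(12) − (-10)·(11) = 146
since m = R²·109 − 146²:  R² = (21316 + -14340) / 109 = 64
R = √64 = 8  ⇒  r_B = 8 − 1 = 7

rB=7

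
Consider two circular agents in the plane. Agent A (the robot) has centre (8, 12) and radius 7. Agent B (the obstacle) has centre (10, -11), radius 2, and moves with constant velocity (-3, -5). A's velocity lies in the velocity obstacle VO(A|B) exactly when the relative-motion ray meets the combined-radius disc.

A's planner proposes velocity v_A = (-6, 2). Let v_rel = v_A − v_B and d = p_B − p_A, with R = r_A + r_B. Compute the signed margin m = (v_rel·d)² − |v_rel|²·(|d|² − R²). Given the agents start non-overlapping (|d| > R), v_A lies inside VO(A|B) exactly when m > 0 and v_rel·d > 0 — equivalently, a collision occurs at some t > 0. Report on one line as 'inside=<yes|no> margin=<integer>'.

d = (2, -23),  |d|² = 533;  R = 7+2 = 9,  c = 533−9² = 452
v_rel = (-3, 7),  |v_rel|² = 58;  v_rel·d = (-3)·(2) + (7)·(-23) = -167
58·t² + 334·t + 452 = 0  ⇒  m = (-167)² − 58·452 = 1673
m = 1673 > 0,  v_rel·d = -167 < 0  ⇒  outside

inside=no margin=1673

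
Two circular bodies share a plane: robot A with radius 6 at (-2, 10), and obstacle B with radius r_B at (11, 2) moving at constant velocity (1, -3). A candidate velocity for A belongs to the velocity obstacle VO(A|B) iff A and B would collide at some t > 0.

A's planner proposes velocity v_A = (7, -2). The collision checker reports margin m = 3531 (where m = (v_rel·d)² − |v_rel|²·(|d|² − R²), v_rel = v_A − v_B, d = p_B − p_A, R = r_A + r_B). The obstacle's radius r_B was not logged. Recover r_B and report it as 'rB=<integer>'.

m = 3531
d = (13, -8);  v_rel = (6, 1),  |v_rel|² = 37
v_rel×d = (6)·(-8) − (1)·(13) = -61
since m = R²·37 − (-61)²:  R² = (3721 + 3531) / 37 = 196
R = √196 = 14  ⇒  r_B = 14 − 6 = 8

rB=8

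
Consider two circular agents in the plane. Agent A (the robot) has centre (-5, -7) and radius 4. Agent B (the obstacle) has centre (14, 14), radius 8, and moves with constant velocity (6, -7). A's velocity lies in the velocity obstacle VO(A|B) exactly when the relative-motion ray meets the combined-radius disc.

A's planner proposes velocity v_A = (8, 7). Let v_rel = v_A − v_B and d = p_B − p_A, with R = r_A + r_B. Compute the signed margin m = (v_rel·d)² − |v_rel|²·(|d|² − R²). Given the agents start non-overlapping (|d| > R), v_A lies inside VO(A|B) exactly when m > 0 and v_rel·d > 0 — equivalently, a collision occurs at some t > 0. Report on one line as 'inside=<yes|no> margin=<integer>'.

d = (19, 21),  |d|² = 802;  R = 4+8 = 12,  c = 802−12² = 658
v_rel = (2, 14),  |v_rel|² = 200;  v_rel·d = (2)·(19) + (14)·(21) = 332
200·t² − 664·t + 658 = 0  ⇒  m = 332² − 200·658 = -21376
m = -21376 < 0,  v_rel·d = 332 > 0  ⇒  outside

inside=no margin=-21376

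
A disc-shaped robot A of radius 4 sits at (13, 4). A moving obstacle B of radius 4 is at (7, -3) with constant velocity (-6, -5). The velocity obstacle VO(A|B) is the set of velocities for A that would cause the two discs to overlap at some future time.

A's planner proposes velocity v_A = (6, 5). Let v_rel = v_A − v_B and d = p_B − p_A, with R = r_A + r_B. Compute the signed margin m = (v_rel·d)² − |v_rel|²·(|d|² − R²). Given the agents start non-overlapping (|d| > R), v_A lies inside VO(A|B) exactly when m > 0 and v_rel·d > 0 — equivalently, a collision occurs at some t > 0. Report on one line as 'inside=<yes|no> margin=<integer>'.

d = (-6, -7),  |d|² = 85;  R = 4+4 = 8,  c = 85−8² = 21
v_rel = (12, 10),  |v_rel|² = 244;  v_rel·d = (12)·(-6) + (10)·(-7) = -142
244·t² + 284·t + 21 = 0  ⇒  m = (-142)² − 244·21 = 15040
m = 15040 > 0,  v_rel·d = -142 < 0  ⇒  outside

inside=no margin=15040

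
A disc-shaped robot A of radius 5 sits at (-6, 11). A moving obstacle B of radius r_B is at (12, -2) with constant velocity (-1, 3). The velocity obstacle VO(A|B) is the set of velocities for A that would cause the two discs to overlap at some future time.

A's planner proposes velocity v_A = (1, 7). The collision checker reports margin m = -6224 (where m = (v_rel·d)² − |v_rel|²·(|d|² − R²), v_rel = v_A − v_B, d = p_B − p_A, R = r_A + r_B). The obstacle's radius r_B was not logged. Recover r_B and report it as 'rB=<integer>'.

m = -6224
d = (18, -13);  v_rel = (2, 4),  |v_rel|² = 20
v_rel×d = (2)·(-13) − (4)·(18) = -98
since m = R²·20 − (-98)²:  R² = (9604 + -6224) / 20 = 169
R = √169 = 13  ⇒  r_B = 13 − 5 = 8

rB=8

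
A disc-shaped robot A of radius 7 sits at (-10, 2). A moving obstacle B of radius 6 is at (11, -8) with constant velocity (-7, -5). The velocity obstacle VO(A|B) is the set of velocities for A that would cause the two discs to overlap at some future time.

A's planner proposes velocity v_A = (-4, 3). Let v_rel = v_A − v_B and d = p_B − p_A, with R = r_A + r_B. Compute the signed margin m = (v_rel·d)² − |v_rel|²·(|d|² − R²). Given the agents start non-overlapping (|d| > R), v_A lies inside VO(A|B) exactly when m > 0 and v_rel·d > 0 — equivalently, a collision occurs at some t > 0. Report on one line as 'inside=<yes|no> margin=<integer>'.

d = (21, -10),  |d|² = 541;  R = 7+6 = 13,  c = 541−13² = 372
v_rel = (3, 8),  |v_rel|² = 73;  v_rel·d = (3)·(21) + (8)·(-10) = -17
73·t² + 34·t + 372 = 0  ⇒  m = (-17)² − 73·372 = -26867
m = -26867 < 0,  v_rel·d = -17 < 0  ⇒  outside

inside=no margin=-26867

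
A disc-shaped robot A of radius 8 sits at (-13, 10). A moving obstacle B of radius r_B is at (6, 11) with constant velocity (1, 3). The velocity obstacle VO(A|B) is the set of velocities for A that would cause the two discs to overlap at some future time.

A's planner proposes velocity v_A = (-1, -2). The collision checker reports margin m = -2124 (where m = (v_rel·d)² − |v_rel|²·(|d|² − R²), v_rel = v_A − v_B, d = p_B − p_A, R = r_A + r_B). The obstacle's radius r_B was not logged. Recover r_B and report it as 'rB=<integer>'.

m = -2124
d = (19, 1);  v_rel = (-2, -5),  |v_rel|² = 29
v_rel×d = (-2)·(1) − (-5)·(19) = 93
since m = R²·29 − 93²:  R² = (8649 + -2124) / 29 = 225
R = √225 = 15  ⇒  r_B = 15 − 8 = 7

rB=7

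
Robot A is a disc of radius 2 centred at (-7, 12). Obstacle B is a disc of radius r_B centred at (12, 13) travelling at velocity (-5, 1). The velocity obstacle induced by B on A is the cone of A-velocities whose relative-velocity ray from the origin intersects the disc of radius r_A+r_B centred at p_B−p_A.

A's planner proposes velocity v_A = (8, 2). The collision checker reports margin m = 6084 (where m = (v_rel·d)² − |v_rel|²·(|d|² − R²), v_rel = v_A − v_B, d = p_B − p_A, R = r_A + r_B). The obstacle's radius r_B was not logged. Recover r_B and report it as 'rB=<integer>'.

m = 6084
d = (19, 1);  v_rel = (13, 1),  |v_rel|² = 170
v_rel×d = (13)·(1) − (1)·(19) = -6
since m = R²·170 − (-6)²:  R² = (36 + 6084) / 170 = 36
R = √36 = 6  ⇒  r_B = 6 − 2 = 4

rB=4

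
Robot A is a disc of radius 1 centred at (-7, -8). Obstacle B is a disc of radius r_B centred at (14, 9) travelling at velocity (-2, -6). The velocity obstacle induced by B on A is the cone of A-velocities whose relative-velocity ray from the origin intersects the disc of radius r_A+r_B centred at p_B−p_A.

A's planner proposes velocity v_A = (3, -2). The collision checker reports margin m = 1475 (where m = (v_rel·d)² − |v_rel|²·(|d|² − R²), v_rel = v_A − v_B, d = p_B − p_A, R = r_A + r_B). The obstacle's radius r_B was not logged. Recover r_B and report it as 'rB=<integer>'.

m = 1475
d = (21, 17);  v_rel = (5, 4),  |v_rel|² = 41
v_rel×d = (5)·(17) − (4)·(21) = 1
since m = R²·41 − 1²:  R² = (1 + 1475) / 41 = 36
R = √36 = 6  ⇒  r_B = 6 − 1 = 5

rB=5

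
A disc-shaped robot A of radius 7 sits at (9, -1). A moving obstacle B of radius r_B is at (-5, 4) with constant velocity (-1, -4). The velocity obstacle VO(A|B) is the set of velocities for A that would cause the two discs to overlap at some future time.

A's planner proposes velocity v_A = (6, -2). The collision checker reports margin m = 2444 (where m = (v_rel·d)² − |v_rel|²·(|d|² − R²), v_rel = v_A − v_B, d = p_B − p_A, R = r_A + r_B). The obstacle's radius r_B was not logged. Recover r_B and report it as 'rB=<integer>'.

m = 2444
d = (-14, 5);  v_rel = (7, 2),  |v_rel|² = 53
v_rel×d = (7)·(5) − (2)·(-14) = 63
since m = R²·53 − 63²:  R² = (3969 + 2444) / 53 = 121
R = √121 = 11  ⇒  r_B = 11 − 7 = 4

rB=4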